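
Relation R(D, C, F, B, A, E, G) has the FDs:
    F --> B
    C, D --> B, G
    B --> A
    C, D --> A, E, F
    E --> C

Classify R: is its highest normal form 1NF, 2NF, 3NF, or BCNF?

2NF

Candidate keys: {C, D}, {D, E}. Prime attributes: {C, D, E}.
F --> B breaks BCNF: {F}⁺ = {A, B, F}, so {F} is not a superkey.
F --> B determines the non-prime attribute {B} from a non-superkey — 3NF is violated.
No proper subset of a key has a non-prime attribute in its closure, so there is no partial dependency; 2NF holds.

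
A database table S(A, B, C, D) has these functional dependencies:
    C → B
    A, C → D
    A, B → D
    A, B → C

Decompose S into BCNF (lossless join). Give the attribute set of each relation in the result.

Candidate keys of the original relation: {A, B}, {A, C}.
In {A, B, C, D}, {C} is not a superkey ({C}⁺ restricted to this set is {B, C}), so split on C → B into {B, C} and {A, C, D}.
{B, C} has no BCNF violation.
{A, C, D} has no BCNF violation.

{A, C, D}; {B, C}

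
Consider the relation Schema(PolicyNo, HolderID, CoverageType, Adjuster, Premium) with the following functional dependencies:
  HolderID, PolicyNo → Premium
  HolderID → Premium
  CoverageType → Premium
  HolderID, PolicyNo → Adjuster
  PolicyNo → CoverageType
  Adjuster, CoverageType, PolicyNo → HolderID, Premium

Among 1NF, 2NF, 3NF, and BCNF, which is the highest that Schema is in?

1NF

Candidate keys: {Adjuster, PolicyNo}, {HolderID, PolicyNo}. Prime attributes: {Adjuster, HolderID, PolicyNo}.
For HolderID → Premium we have {HolderID}⁺ = {HolderID, Premium}; {HolderID} is not a superkey, so BCNF fails.
HolderID → Premium has non-prime {Premium} on the right and a non-superkey on the left, so 3NF fails.
{PolicyNo} is a proper subset of the key {Adjuster, PolicyNo}, and {PolicyNo}⁺ contains the non-prime attributes {CoverageType, Premium} — a partial dependency, so 2NF is violated.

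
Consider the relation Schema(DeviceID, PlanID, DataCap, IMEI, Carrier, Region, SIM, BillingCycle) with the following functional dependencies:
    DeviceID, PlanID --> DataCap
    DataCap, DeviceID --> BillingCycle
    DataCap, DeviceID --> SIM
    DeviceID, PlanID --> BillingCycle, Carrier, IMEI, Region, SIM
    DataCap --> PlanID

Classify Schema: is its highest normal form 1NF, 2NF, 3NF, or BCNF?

3NF

Candidate keys: {DataCap, DeviceID}, {DeviceID, PlanID}. Prime attributes: {DataCap, DeviceID, PlanID}.
For DataCap --> PlanID we have {DataCap}⁺ = {DataCap, PlanID}; {DataCap} is not a superkey, so BCNF fails.
Its right-hand attributes {PlanID} are all prime, as are those of every other non-superkey FD — the relation is in 3NF.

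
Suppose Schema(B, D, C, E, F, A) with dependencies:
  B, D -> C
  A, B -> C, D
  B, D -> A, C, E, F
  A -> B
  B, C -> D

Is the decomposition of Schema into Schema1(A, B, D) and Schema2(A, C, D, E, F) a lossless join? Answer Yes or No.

Common attributes: {A, D}; their closure is {A, B, C, D, E, F}.
This includes all of Schema1, so the common attributes are a superkey of Schema1 — the join is lossless.

Yes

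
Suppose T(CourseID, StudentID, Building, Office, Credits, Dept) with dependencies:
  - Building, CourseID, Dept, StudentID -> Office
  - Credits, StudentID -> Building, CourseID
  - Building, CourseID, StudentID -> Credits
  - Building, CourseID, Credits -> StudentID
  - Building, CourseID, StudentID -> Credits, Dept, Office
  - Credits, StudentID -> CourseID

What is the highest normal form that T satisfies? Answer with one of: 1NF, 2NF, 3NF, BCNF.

Candidate keys: {Building, CourseID, Credits}, {Building, CourseID, StudentID}, {Credits, StudentID}. Prime attributes: {Building, CourseID, Credits, StudentID}.
Each dependency's left side is a superkey — BCNF holds.

BCNF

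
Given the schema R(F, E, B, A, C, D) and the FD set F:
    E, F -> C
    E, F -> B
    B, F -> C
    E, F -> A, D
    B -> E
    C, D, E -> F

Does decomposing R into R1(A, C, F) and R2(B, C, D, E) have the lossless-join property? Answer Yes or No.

No

The shared attributes are {C} and {C}⁺ = {C}.
R1 ⊄ {C} and R2 ⊄ {C}, so the split is lossy.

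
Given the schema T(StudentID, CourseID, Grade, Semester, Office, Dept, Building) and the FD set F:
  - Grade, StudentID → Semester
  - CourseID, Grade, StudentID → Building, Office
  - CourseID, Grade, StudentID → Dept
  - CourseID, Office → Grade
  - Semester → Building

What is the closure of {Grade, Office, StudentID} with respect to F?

{Building, Grade, Office, Semester, StudentID}

Start with {Grade, Office, StudentID}.
Grade, StudentID → Semester applies; add {Semester} → now {Grade, Office, Semester, StudentID}.
Semester → Building applies; add {Building} → now {Building, Grade, Office, Semester, StudentID}.
No further FD applies.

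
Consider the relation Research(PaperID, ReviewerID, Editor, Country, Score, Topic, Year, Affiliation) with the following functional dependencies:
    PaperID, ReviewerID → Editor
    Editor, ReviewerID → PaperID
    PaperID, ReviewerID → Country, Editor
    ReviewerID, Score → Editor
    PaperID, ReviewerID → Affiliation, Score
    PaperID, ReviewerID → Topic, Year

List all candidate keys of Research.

{Editor, ReviewerID}, {PaperID, ReviewerID}, {ReviewerID, Score}

No FD produces {ReviewerID}, so it must be in every candidate key.
{Editor, ReviewerID} is a candidate key since {Editor, ReviewerID}⁺ = {Affiliation, Country, Editor, PaperID, ReviewerID, Score, Topic, Year} covers every attribute.
{PaperID, ReviewerID} is a candidate key since {PaperID, ReviewerID}⁺ = {Affiliation, Country, Editor, PaperID, ReviewerID, Score, Topic, Year} covers every attribute.
{ReviewerID, Score} is a candidate key since {ReviewerID, Score}⁺ = {Affiliation, Country, Editor, PaperID, ReviewerID, Score, Topic, Year} covers every attribute.
Any other superkey properly contains one of these, so there are no further candidate keys.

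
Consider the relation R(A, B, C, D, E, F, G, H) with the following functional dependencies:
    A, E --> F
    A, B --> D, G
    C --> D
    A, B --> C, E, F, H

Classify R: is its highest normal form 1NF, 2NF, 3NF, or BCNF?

Candidate key: {A, B}. Prime attributes: {A, B}.
A, E --> F breaks BCNF: {A, E}⁺ = {A, E, F}, so {A, E} is not a superkey.
A, E --> F has non-prime {F} on the right and a non-superkey on the left, so 3NF fails.
No non-prime attribute depends on a proper subset of any candidate key, so 2NF holds.

2NF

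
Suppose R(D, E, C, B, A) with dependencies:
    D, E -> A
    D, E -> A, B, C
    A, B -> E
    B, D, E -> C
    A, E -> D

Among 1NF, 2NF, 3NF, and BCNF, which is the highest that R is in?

BCNF

Candidate keys: {A, B}, {A, E}, {D, E}. Prime attributes: {A, B, D, E}.
Every FD has a superkey on the left, so the relation is in BCNF.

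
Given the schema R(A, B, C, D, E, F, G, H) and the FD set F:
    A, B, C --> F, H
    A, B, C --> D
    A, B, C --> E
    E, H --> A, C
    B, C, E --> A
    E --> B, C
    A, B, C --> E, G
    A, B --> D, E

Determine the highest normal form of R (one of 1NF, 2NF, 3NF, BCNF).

Candidate keys: {A, B}, {E}. Prime attributes: {A, B, E}.
Each dependency's left side is a superkey — BCNF holds.

BCNF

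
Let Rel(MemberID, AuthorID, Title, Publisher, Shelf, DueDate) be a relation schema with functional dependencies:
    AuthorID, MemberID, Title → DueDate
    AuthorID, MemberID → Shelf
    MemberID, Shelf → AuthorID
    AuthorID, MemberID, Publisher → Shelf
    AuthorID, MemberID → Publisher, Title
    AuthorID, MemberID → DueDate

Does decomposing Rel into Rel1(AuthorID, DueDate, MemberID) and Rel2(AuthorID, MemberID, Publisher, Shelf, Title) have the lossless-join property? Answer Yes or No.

Rel1 ∩ Rel2 = {AuthorID, MemberID}; its closure under F is {AuthorID, DueDate, MemberID, Publisher, Shelf, Title}.
Since Rel1 ⊆ {AuthorID, DueDate, MemberID, Publisher, Shelf, Title}, the intersection is a superkey of Rel1; the decomposition is lossless.

Yes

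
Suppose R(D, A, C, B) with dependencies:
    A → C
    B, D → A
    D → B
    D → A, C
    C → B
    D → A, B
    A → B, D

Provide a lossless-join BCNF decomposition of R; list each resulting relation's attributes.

{A, C, D}; {B, C}

Candidate keys of the original relation: {A}, {D}.
Within {A, B, C, D}: {C}⁺ ∩ {A, B, C, D} = {B, C}, not the whole set, so C → B violates BCNF; decompose into {B, C} and {A, C, D}.
{B, C}: every determinant is a superkey — BCNF.
{A, C, D}: every determinant is a superkey — BCNF.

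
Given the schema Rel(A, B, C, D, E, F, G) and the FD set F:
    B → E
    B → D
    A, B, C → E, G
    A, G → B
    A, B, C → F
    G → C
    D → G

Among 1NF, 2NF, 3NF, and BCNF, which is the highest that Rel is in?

Candidate keys: {A, B}, {A, D}, {A, G}. Prime attributes: {A, B, D, G}.
For B → E we have {B}⁺ = {B, C, D, E, G}; {B} is not a superkey, so BCNF fails.
B → E determines the non-prime attribute {E} from a non-superkey — 3NF is violated.
The proper key subset {B} of {A, B} determines non-prime {C, E}, so the relation is not even in 2NF.

1NF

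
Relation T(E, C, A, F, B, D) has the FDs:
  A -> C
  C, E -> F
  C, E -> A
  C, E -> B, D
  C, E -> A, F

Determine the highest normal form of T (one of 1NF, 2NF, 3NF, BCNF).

Candidate keys: {A, E}, {C, E}. Prime attributes: {A, C, E}.
A -> C: {A}⁺ = {A, C}, which is not all of the attributes, so the left side is not a superkey — BCNF is violated.
But every attribute on its right side ({C}) is prime, and the same holds for every other non-superkey FD, so 3NF still holds.

3NF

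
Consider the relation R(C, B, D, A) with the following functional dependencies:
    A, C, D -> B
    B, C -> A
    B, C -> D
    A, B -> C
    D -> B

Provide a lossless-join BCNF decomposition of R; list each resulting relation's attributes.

Candidate keys of the original relation: {A, B}, {A, D}, {B, C}, {C, D}.
{A, B, C, D}: {D} determines {B, D} here but is not a superkey — split on D -> B, giving {B, D} and {A, C, D}.
{B, D} has no BCNF violation.
{A, C, D} has no BCNF violation.

{A, C, D}; {B, D}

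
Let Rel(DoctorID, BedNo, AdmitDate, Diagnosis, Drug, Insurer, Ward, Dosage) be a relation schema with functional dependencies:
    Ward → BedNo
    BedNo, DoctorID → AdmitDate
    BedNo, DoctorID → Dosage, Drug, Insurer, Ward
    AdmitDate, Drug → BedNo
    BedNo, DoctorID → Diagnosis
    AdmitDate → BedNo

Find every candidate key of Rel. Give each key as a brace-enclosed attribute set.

{AdmitDate, DoctorID}, {BedNo, DoctorID}, {DoctorID, Ward}

{DoctorID} never appears on the right of any FD, so every key must include it.
{AdmitDate, DoctorID} is a candidate key since {AdmitDate, DoctorID}⁺ = {AdmitDate, BedNo, Diagnosis, DoctorID, Dosage, Drug, Insurer, Ward} covers every attribute.
{BedNo, DoctorID} is a candidate key since {BedNo, DoctorID}⁺ = {AdmitDate, BedNo, Diagnosis, DoctorID, Dosage, Drug, Insurer, Ward} covers every attribute.
{DoctorID, Ward} is a candidate key since {DoctorID, Ward}⁺ = {AdmitDate, BedNo, Diagnosis, DoctorID, Dosage, Drug, Insurer, Ward} covers every attribute.
Any other superkey properly contains one of these, so there are no further candidate keys.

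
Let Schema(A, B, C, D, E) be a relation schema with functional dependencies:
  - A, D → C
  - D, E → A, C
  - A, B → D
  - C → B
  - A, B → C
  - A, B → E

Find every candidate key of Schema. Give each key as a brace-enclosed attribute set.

{A, B}⁺ = {A, B, C, D, E} — all of the relation — so {A, B} is a candidate key.
{A, C}⁺ = {A, B, C, D, E} — all of the relation — so {A, C} is a candidate key.
{A, D}⁺ = {A, B, C, D, E} — all of the relation — so {A, D} is a candidate key.
{D, E}⁺ = {A, B, C, D, E} — all of the relation — so {D, E} is a candidate key.
Any other superkey properly contains one of these, so there are no further candidate keys.

{A, B}, {A, C}, {A, D}, {D, E}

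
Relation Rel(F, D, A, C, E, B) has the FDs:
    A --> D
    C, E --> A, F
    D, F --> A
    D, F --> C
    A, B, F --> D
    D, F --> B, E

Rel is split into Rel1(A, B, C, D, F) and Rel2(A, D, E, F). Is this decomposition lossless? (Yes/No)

Yes

The shared attributes are {A, D, F} and {A, D, F}⁺ = {A, B, C, D, E, F}.
Since Rel1 ⊆ {A, B, C, D, E, F}, the intersection is a superkey of Rel1; the decomposition is lossless.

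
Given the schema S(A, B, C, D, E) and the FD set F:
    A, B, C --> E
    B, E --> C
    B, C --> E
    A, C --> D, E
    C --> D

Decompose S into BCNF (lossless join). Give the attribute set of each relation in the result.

{A, B, E}; {B, C, E}; {C, D}

Candidate keys of the original relation: {A, B, C}, {A, B, E}.
{A, B, C, D, E}: {B, E} determines {B, C, D, E} here but is not a superkey — split on B, E --> C, D, giving {B, C, D, E} and {A, B, E}.
{B, C, D, E}: {C} determines {C, D} here but is not a superkey — split on C --> D, giving {C, D} and {B, C, E}.
{C, D} has no BCNF violation.
{B, C, E} has no BCNF violation.
{A, B, E} has no BCNF violation.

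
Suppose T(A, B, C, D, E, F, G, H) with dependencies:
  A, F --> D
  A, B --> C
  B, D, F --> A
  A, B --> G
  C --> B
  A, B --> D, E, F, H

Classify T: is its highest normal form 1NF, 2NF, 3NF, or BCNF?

Candidate keys: {A, B}, {A, C}, {B, D, F}, {C, D, F}. Prime attributes: {A, B, C, D, F}.
A, F --> D breaks BCNF: {A, F}⁺ = {A, D, F}, so {A, F} is not a superkey.
Since {D} ⊆ prime attributes and every other non-superkey FD also has a prime right side, the schema is in 3NF.

3NF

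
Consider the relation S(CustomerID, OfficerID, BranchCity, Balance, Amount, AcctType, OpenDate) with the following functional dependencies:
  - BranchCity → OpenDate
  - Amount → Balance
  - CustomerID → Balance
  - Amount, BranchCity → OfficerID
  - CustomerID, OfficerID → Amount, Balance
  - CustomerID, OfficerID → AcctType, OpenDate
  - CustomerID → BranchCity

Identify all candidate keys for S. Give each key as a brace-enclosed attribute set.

{Amount, CustomerID}, {CustomerID, OfficerID}

{CustomerID} never appears on the right of any FD, so every key must include it.
{Amount, CustomerID} is a candidate key since {Amount, CustomerID}⁺ = {AcctType, Amount, Balance, BranchCity, CustomerID, OfficerID, OpenDate} covers every attribute.
{CustomerID, OfficerID} is a candidate key since {CustomerID, OfficerID}⁺ = {AcctType, Amount, Balance, BranchCity, CustomerID, OfficerID, OpenDate} covers every attribute.
Any other superkey properly contains one of these, so there are no further candidate keys.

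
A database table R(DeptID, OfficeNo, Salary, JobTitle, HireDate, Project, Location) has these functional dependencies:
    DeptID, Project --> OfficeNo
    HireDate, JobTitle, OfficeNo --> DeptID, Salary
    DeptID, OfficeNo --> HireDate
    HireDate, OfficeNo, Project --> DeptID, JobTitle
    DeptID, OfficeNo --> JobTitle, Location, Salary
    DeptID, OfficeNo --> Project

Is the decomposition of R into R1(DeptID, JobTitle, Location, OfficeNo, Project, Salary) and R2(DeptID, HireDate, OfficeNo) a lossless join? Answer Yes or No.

Yes

The shared attributes are {DeptID, OfficeNo} and {DeptID, OfficeNo}⁺ = {DeptID, HireDate, JobTitle, Location, OfficeNo, Project, Salary}.
R1 is contained in that closure, so R1 ∩ R2 --> R1 holds and the join is lossless.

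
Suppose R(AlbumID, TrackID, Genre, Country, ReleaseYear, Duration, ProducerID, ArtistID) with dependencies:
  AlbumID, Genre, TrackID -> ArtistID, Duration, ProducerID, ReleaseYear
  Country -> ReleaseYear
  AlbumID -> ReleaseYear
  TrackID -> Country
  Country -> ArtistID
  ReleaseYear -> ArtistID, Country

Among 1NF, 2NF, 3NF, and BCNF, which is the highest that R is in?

Candidate key: {AlbumID, Genre, TrackID}. Prime attributes: {AlbumID, Genre, TrackID}.
Country -> ReleaseYear: {Country}⁺ = {ArtistID, Country, ReleaseYear}, which is not all of the attributes, so the left side is not a superkey — BCNF is violated.
Country -> ReleaseYear has non-prime {ReleaseYear} on the right and a non-superkey on the left, so 3NF fails.
Since {AlbumID} ⊂ {AlbumID, Genre, TrackID} and {AlbumID}⁺ ⊇ {ArtistID, Country, ReleaseYear} with {ArtistID, Country, ReleaseYear} non-prime, there is a partial dependency; 2NF fails.

1NF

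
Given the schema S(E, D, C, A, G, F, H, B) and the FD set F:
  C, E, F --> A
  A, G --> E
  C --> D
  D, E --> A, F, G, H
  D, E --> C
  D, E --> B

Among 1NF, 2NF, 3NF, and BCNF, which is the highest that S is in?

Candidate keys: {A, C, G}, {A, D, G}, {C, E}, {D, E}. Prime attributes: {A, C, D, E, G}.
A, G --> E breaks BCNF: {A, G}⁺ = {A, E, G}, so {A, G} is not a superkey.
Since {E} ⊆ prime attributes and every other non-superkey FD also has a prime right side, the schema is in 3NF.

3NF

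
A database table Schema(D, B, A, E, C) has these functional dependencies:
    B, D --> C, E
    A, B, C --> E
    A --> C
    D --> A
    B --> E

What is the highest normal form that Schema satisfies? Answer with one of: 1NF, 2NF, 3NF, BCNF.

Candidate key: {B, D}. Prime attributes: {B, D}.
A, B, C --> E breaks BCNF: {A, B, C}⁺ = {A, B, C, E}, so {A, B, C} is not a superkey.
Because {E} is non-prime and the left side of A, B, C --> E is not a superkey, the relation is not in 3NF.
Since {B} ⊂ {B, D} and {B}⁺ ⊇ {E} with {E} non-prime, there is a partial dependency; 2NF fails.

1NF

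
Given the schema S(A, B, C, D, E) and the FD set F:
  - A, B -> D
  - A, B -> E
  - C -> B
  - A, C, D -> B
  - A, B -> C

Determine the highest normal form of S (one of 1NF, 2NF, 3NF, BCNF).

Candidate keys: {A, B}, {A, C}. Prime attributes: {A, B, C}.
For C -> B we have {C}⁺ = {B, C}; {C} is not a superkey, so BCNF fails.
Its right-hand attributes {B} are all prime, as are those of every other non-superkey FD — the relation is in 3NF.

3NF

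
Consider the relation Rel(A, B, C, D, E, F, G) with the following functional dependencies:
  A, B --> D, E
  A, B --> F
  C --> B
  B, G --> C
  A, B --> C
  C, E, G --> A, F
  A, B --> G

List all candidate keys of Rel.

Closure of {A, B} is {A, B, C, D, E, F, G}, the whole schema; {A, B} is a candidate key.
Closure of {A, C} is {A, B, C, D, E, F, G}, the whole schema; {A, C} is a candidate key.
Closure of {B, E, G} is {A, B, C, D, E, F, G}, the whole schema; {B, E, G} is a candidate key.
Closure of {C, E, G} is {A, B, C, D, E, F, G}, the whole schema; {C, E, G} is a candidate key.
These are minimal and exhaustive — every other superkey contains one of them.

{A, B}, {A, C}, {B, E, G}, {C, E, G}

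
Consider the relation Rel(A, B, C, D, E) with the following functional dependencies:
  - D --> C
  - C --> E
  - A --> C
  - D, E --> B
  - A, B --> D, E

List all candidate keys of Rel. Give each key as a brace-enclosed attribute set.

{A, B}, {A, D}

{A} never appears on the right of any FD, so every key must include it.
Closure of {A, B} is {A, B, C, D, E}, the whole schema; {A, B} is a candidate key.
Closure of {A, D} is {A, B, C, D, E}, the whole schema; {A, D} is a candidate key.
These are minimal and exhaustive — every other superkey contains one of them.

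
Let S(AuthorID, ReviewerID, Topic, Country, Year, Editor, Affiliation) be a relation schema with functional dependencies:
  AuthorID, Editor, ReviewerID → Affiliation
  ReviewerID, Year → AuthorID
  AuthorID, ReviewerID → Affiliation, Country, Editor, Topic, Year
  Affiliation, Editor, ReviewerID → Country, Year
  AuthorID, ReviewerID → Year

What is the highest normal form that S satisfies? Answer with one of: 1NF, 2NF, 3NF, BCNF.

Candidate keys: {Affiliation, Editor, ReviewerID}, {AuthorID, ReviewerID}, {ReviewerID, Year}. Prime attributes: {Affiliation, AuthorID, Editor, ReviewerID, Year}.
Every FD has a superkey on the left, so the relation is in BCNF.

BCNF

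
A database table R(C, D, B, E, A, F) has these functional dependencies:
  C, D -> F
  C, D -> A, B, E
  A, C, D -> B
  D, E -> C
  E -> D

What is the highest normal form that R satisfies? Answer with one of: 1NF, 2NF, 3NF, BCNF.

Candidate keys: {C, D}, {E}. Prime attributes: {C, D, E}.
The left-hand side of every FD is a superkey, so BCNF is satisfied.

BCNF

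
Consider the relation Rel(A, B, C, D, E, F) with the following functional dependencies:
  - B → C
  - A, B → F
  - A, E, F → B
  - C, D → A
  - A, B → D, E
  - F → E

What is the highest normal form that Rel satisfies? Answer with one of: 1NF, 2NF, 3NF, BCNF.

Candidate keys: {A, B}, {A, F}, {B, D}, {C, D, F}. Prime attributes: {A, B, C, D, F}.
For B → C we have {B}⁺ = {B, C}; {B} is not a superkey, so BCNF fails.
Because {E} is non-prime and the left side of F → E is not a superkey, the relation is not in 3NF.
{F} is a proper subset of the key {A, F}, and {F}⁺ contains the non-prime attribute {E} — a partial dependency, so 2NF is violated.

1NF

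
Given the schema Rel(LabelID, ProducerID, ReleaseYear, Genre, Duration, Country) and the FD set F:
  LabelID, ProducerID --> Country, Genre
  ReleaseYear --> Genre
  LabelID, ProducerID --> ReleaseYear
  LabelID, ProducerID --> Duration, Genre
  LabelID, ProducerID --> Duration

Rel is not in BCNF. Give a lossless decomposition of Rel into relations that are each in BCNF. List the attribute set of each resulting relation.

Candidate key of the original relation: {LabelID, ProducerID}.
In {Country, Duration, Genre, LabelID, ProducerID, ReleaseYear}, {ReleaseYear} is not a superkey ({ReleaseYear}⁺ restricted to this set is {Genre, ReleaseYear}), so split on ReleaseYear --> Genre into {Genre, ReleaseYear} and {Country, Duration, LabelID, ProducerID, ReleaseYear}.
{Genre, ReleaseYear} has no BCNF violation.
{Country, Duration, LabelID, ProducerID, ReleaseYear} has no BCNF violation.

{Country, Duration, LabelID, ProducerID, ReleaseYear}; {Genre, ReleaseYear}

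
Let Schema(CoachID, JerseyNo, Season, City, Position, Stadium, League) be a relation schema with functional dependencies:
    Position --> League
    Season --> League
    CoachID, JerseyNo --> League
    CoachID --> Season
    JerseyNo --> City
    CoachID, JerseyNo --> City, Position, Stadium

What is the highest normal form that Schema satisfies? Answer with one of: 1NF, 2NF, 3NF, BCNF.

Candidate key: {CoachID, JerseyNo}. Prime attributes: {CoachID, JerseyNo}.
Position --> League breaks BCNF: {Position}⁺ = {League, Position}, so {Position} is not a superkey.
Position --> League has non-prime {League} on the right and a non-superkey on the left, so 3NF fails.
{CoachID} is a proper subset of the key {CoachID, JerseyNo}, and {CoachID}⁺ contains the non-prime attributes {League, Season} — a partial dependency, so 2NF is violated.

1NF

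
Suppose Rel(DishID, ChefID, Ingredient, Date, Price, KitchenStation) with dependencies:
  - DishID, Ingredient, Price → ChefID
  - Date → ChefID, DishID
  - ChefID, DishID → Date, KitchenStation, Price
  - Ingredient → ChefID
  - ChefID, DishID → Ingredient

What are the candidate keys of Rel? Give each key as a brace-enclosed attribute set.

{ChefID, DishID}, {Date}, {DishID, Ingredient}

Closure of {Date} is {ChefID, Date, DishID, Ingredient, KitchenStation, Price}, the whole schema; {Date} is a candidate key.
Closure of {ChefID, DishID} is {ChefID, Date, DishID, Ingredient, KitchenStation, Price}, the whole schema; {ChefID, DishID} is a candidate key.
Closure of {DishID, Ingredient} is {ChefID, Date, DishID, Ingredient, KitchenStation, Price}, the whole schema; {DishID, Ingredient} is a candidate key.
No proper subset of any of these is a key, and no other minimal superkey exists.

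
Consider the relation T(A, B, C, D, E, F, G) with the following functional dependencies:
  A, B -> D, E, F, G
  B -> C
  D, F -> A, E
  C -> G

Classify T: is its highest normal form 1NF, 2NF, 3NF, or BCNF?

1NF

Candidate keys: {A, B}, {B, D, F}. Prime attributes: {A, B, D, F}.
B -> C breaks BCNF: {B}⁺ = {B, C, G}, so {B} is not a superkey.
B -> C determines the non-prime attribute {C} from a non-superkey — 3NF is violated.
Since {B} ⊂ {A, B} and {B}⁺ ⊇ {C, G} with {C, G} non-prime, there is a partial dependency; 2NF fails.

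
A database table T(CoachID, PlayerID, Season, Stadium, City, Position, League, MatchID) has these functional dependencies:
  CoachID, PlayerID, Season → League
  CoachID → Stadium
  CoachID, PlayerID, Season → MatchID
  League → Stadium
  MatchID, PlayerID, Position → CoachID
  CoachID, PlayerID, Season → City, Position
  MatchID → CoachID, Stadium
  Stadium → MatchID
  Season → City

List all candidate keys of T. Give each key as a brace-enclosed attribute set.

No FD produces {PlayerID, Season}, so they must be in every candidate key.
{CoachID, PlayerID, Season}⁺ = {City, CoachID, League, MatchID, PlayerID, Position, Season, Stadium}, which is every attribute, so {CoachID, PlayerID, Season} is a candidate key.
{League, PlayerID, Season}⁺ = {City, CoachID, League, MatchID, PlayerID, Position, Season, Stadium}, which is every attribute, so {League, PlayerID, Season} is a candidate key.
{MatchID, PlayerID, Season}⁺ = {City, CoachID, League, MatchID, PlayerID, Position, Season, Stadium}, which is every attribute, so {MatchID, PlayerID, Season} is a candidate key.
{PlayerID, Season, Stadium}⁺ = {City, CoachID, League, MatchID, PlayerID, Position, Season, Stadium}, which is every attribute, so {PlayerID, Season, Stadium} is a candidate key.
These are minimal and exhaustive — every other superkey contains one of them.

{CoachID, PlayerID, Season}, {League, PlayerID, Season}, {MatchID, PlayerID, Season}, {PlayerID, Season, Stadium}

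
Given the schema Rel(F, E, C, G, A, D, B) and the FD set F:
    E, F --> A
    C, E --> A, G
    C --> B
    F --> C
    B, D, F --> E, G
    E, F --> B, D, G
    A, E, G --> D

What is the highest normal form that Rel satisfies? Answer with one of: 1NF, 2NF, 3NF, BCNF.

1NF

Candidate keys: {D, F}, {E, F}. Prime attributes: {D, E, F}.
C, E --> A, G: {C, E}⁺ = {A, B, C, D, E, G}, which is not all of the attributes, so the left side is not a superkey — BCNF is violated.
C, E --> A, G determines the non-prime attributes {A, G} from a non-superkey — 3NF is violated.
Since {F} ⊂ {D, F} and {F}⁺ ⊇ {B, C} with {B, C} non-prime, there is a partial dependency; 2NF fails.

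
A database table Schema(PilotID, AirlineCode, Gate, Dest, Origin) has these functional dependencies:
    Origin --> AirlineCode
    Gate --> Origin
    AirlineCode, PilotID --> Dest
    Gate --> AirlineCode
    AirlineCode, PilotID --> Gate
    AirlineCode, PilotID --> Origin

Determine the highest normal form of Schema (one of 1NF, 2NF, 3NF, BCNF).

Candidate keys: {AirlineCode, PilotID}, {Gate, PilotID}, {Origin, PilotID}. Prime attributes: {AirlineCode, Gate, Origin, PilotID}.
Origin --> AirlineCode breaks BCNF: {Origin}⁺ = {AirlineCode, Origin}, so {Origin} is not a superkey.
Since {AirlineCode} ⊆ prime attributes and every other non-superkey FD also has a prime right side, the schema is in 3NF.

3NF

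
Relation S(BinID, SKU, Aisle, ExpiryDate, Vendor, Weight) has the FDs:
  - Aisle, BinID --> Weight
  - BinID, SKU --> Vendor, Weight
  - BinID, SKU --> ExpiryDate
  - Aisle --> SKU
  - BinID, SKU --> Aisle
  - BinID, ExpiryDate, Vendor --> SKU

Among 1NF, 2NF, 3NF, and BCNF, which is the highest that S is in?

3NF

Candidate keys: {Aisle, BinID}, {BinID, ExpiryDate, Vendor}, {BinID, SKU}. Prime attributes: {Aisle, BinID, ExpiryDate, SKU, Vendor}.
Aisle --> SKU breaks BCNF: {Aisle}⁺ = {Aisle, SKU}, so {Aisle} is not a superkey.
Its right-hand attributes {SKU} are all prime, as are those of every other non-superkey FD — the relation is in 3NF.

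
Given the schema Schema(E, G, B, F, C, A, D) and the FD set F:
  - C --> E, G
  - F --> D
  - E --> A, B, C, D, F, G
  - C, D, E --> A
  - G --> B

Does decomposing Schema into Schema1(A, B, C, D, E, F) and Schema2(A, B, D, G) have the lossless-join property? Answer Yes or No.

Common attributes: {A, B, D}; their closure is {A, B, D}.
Schema1 ⊄ {A, B, D} and Schema2 ⊄ {A, B, D}, so the split is lossy.

No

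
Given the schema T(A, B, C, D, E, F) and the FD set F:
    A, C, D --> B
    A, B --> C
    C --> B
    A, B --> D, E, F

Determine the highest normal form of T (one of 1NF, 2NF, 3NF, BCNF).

Candidate keys: {A, B}, {A, C}. Prime attributes: {A, B, C}.
C --> B: {C}⁺ = {B, C}, which is not all of the attributes, so the left side is not a superkey — BCNF is violated.
Its right-hand attributes {B} are all prime, as are those of every other non-superkey FD — the relation is in 3NF.

3NF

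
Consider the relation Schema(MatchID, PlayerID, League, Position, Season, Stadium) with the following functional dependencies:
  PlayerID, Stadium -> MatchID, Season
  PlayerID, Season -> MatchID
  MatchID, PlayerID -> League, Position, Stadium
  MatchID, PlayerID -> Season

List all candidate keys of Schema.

No FD produces {PlayerID}, so it must be in every candidate key.
{MatchID, PlayerID}⁺ = {League, MatchID, PlayerID, Position, Season, Stadium} — all of the relation — so {MatchID, PlayerID} is a candidate key.
{PlayerID, Season}⁺ = {League, MatchID, PlayerID, Position, Season, Stadium} — all of the relation — so {PlayerID, Season} is a candidate key.
{PlayerID, Stadium}⁺ = {League, MatchID, PlayerID, Position, Season, Stadium} — all of the relation — so {PlayerID, Stadium} is a candidate key.
No proper subset of any of these is a key, and no other minimal superkey exists.

{MatchID, PlayerID}, {PlayerID, Season}, {PlayerID, Stadium}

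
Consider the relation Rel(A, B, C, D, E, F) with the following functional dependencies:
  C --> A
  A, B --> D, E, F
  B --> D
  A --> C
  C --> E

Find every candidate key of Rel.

Attributes never on any right-hand side: {B} — every candidate key must contain it.
{A, B}⁺ = {A, B, C, D, E, F}, which is every attribute, so {A, B} is a candidate key.
{B, C}⁺ = {A, B, C, D, E, F}, which is every attribute, so {B, C} is a candidate key.
No proper subset of any of these is a key, and no other minimal superkey exists.

{A, B}, {B, C}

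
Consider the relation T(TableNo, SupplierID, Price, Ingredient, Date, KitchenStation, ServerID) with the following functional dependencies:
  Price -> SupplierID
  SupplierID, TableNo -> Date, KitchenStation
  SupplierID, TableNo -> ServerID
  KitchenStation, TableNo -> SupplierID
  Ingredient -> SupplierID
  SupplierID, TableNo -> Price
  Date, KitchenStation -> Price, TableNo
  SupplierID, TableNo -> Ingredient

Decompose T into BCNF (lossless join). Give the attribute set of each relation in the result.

Candidate keys of the original relation: {Date, KitchenStation}, {Ingredient, TableNo}, {KitchenStation, TableNo}, {Price, TableNo}, {SupplierID, TableNo}.
In {Date, Ingredient, KitchenStation, Price, ServerID, SupplierID, TableNo}, {Price} is not a superkey ({Price}⁺ restricted to this set is {Price, SupplierID}), so split on Price -> SupplierID into {Price, SupplierID} and {Date, Ingredient, KitchenStation, Price, ServerID, TableNo}.
{Price, SupplierID} has no BCNF violation.
{Date, Ingredient, KitchenStation, Price, ServerID, TableNo} has no BCNF violation.

{Date, Ingredient, KitchenStation, Price, ServerID, TableNo}; {Price, SupplierID}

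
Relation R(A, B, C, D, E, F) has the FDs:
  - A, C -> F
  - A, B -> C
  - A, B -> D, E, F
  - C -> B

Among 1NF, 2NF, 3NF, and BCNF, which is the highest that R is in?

Candidate keys: {A, B}, {A, C}. Prime attributes: {A, B, C}.
C -> B: {C}⁺ = {B, C}, which is not all of the attributes, so the left side is not a superkey — BCNF is violated.
But every attribute on its right side ({B}) is prime, and the same holds for every other non-superkey FD, so 3NF still holds.

3NF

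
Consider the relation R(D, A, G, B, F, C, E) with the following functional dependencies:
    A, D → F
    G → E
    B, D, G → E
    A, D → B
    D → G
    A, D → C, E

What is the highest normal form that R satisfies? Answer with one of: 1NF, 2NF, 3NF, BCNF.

1NF

Candidate key: {A, D}. Prime attributes: {A, D}.
For G → E we have {G}⁺ = {E, G}; {G} is not a superkey, so BCNF fails.
G → E determines the non-prime attribute {E} from a non-superkey — 3NF is violated.
The proper key subset {D} of {A, D} determines non-prime {E, G}, so the relation is not even in 2NF.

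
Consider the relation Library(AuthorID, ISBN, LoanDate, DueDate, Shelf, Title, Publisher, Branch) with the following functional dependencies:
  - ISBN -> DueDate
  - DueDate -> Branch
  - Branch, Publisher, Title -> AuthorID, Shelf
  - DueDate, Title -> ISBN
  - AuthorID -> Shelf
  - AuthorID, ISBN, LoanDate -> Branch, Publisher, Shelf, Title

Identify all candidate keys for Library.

{AuthorID, DueDate, LoanDate, Title}, {AuthorID, ISBN, LoanDate}, {DueDate, LoanDate, Publisher, Title}, {ISBN, LoanDate, Publisher, Title}

No FD produces {LoanDate}, so it must be in every candidate key.
Closure of {AuthorID, ISBN, LoanDate} is {AuthorID, Branch, DueDate, ISBN, LoanDate, Publisher, Shelf, Title}, the whole schema; {AuthorID, ISBN, LoanDate} is a candidate key.
Closure of {AuthorID, DueDate, LoanDate, Title} is {AuthorID, Branch, DueDate, ISBN, LoanDate, Publisher, Shelf, Title}, the whole schema; {AuthorID, DueDate, LoanDate, Title} is a candidate key.
Closure of {DueDate, LoanDate, Publisher, Title} is {AuthorID, Branch, DueDate, ISBN, LoanDate, Publisher, Shelf, Title}, the whole schema; {DueDate, LoanDate, Publisher, Title} is a candidate key.
Closure of {ISBN, LoanDate, Publisher, Title} is {AuthorID, Branch, DueDate, ISBN, LoanDate, Publisher, Shelf, Title}, the whole schema; {ISBN, LoanDate, Publisher, Title} is a candidate key.
No proper subset of any of these is a key, and no other minimal superkey exists.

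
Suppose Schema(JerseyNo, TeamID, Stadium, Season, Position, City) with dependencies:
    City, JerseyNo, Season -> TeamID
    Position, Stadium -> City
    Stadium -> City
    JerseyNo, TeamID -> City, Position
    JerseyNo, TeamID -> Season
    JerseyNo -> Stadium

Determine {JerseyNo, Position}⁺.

Start with {JerseyNo, Position}.
JerseyNo -> Stadium applies; add {Stadium} → now {JerseyNo, Position, Stadium}.
Position, Stadium -> City applies; add {City} → now {City, JerseyNo, Position, Stadium}.
No further FD applies.

{City, JerseyNo, Position, Stadium}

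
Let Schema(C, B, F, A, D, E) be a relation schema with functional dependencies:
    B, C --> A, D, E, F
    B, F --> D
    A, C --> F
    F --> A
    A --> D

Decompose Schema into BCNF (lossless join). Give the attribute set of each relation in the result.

{A, D}; {A, F}; {B, C, E, F}

Candidate key of the original relation: {B, C}.
{A, B, C, D, E, F}: {B, F} determines {A, B, D, F} here but is not a superkey — split on B, F --> A, D, giving {A, B, D, F} and {B, C, E, F}.
{A, B, D, F}: {F} determines {A, D, F} here but is not a superkey — split on F --> A, D, giving {A, D, F} and {B, F}.
{A, D, F}: {A} determines {A, D} here but is not a superkey — split on A --> D, giving {A, D} and {A, F}.
{A, D} is in BCNF.
{A, F} is in BCNF.
{B, F} is in BCNF.
{B, C, E, F} is in BCNF.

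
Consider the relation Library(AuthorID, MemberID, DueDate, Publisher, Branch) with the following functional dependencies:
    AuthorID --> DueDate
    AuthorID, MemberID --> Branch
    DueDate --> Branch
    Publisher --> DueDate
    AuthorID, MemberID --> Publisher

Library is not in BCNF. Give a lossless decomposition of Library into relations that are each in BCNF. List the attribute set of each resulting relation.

Candidate key of the original relation: {AuthorID, MemberID}.
In {AuthorID, Branch, DueDate, MemberID, Publisher}, {AuthorID} is not a superkey ({AuthorID}⁺ restricted to this set is {AuthorID, Branch, DueDate}), so split on AuthorID --> Branch, DueDate into {AuthorID, Branch, DueDate} and {AuthorID, MemberID, Publisher}.
In {AuthorID, Branch, DueDate}, {DueDate} is not a superkey ({DueDate}⁺ restricted to this set is {Branch, DueDate}), so split on DueDate --> Branch into {Branch, DueDate} and {AuthorID, DueDate}.
{Branch, DueDate} is in BCNF.
{AuthorID, DueDate} is in BCNF.
{AuthorID, MemberID, Publisher} is in BCNF.

{AuthorID, DueDate}; {AuthorID, MemberID, Publisher}; {Branch, DueDate}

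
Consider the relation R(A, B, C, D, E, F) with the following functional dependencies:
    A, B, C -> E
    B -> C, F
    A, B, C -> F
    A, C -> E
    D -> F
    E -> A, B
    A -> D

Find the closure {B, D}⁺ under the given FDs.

{B, C, D, F}

Start with {B, D}.
B -> C, F applies; add {C, F} → now {B, C, D, F}.
No further FD applies.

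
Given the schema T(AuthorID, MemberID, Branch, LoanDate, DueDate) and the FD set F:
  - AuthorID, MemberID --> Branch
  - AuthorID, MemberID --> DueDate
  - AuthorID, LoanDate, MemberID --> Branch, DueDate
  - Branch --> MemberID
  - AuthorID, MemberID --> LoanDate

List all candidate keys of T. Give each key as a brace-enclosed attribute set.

{AuthorID, Branch}, {AuthorID, MemberID}

Attributes never on any right-hand side: {AuthorID} — every candidate key must contain it.
{AuthorID, Branch} is a candidate key since {AuthorID, Branch}⁺ = {AuthorID, Branch, DueDate, LoanDate, MemberID} covers every attribute.
{AuthorID, MemberID} is a candidate key since {AuthorID, MemberID}⁺ = {AuthorID, Branch, DueDate, LoanDate, MemberID} covers every attribute.
Any other superkey properly contains one of these, so there are no further candidate keys.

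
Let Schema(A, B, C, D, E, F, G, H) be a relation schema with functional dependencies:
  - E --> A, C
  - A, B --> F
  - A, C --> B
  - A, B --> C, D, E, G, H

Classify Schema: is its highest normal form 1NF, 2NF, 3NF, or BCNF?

Candidate keys: {A, B}, {A, C}, {E}. Prime attributes: {A, B, C, E}.
The left-hand side of every FD is a superkey, so BCNF is satisfied.

BCNF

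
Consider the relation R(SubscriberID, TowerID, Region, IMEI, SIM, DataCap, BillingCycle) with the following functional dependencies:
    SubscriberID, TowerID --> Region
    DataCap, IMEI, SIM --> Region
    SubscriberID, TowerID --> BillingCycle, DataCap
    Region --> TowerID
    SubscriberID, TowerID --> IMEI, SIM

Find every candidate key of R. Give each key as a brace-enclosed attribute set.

Attributes never on any right-hand side: {SubscriberID} — every candidate key must contain it.
{Region, SubscriberID} is a candidate key since {Region, SubscriberID}⁺ = {BillingCycle, DataCap, IMEI, Region, SIM, SubscriberID, TowerID} covers every attribute.
{SubscriberID, TowerID} is a candidate key since {SubscriberID, TowerID}⁺ = {BillingCycle, DataCap, IMEI, Region, SIM, SubscriberID, TowerID} covers every attribute.
{DataCap, IMEI, SIM, SubscriberID} is a candidate key since {DataCap, IMEI, SIM, SubscriberID}⁺ = {BillingCycle, DataCap, IMEI, Region, SIM, SubscriberID, TowerID} covers every attribute.
Any other superkey properly contains one of these, so there are no further candidate keys.

{DataCap, IMEI, SIM, SubscriberID}, {Region, SubscriberID}, {SubscriberID, TowerID}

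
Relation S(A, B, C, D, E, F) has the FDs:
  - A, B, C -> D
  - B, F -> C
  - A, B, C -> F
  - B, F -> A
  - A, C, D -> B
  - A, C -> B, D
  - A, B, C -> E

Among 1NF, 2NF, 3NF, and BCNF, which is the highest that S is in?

BCNF

Candidate keys: {A, C}, {B, F}. Prime attributes: {A, B, C, F}.
Every FD has a superkey on the left, so the relation is in BCNF.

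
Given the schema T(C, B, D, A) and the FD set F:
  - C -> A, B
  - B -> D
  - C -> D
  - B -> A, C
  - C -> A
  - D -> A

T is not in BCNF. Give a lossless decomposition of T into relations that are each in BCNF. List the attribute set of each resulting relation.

{A, D}; {B, C, D}

Candidate keys of the original relation: {B}, {C}.
In {A, B, C, D}, {D} is not a superkey ({D}⁺ restricted to this set is {A, D}), so split on D -> A into {A, D} and {B, C, D}.
{A, D}: every determinant is a superkey — BCNF.
{B, C, D}: every determinant is a superkey — BCNF.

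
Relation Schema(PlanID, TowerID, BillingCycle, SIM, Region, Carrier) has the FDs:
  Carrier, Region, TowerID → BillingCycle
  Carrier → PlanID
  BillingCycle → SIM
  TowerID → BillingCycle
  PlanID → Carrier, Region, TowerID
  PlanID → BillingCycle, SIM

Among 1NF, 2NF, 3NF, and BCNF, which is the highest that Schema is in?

Candidate keys: {Carrier}, {PlanID}. Prime attributes: {Carrier, PlanID}.
BillingCycle → SIM breaks BCNF: {BillingCycle}⁺ = {BillingCycle, SIM}, so {BillingCycle} is not a superkey.
BillingCycle → SIM has non-prime {SIM} on the right and a non-superkey on the left, so 3NF fails.
With only single-attribute keys there can be no partial dependency, so 2NF holds.

2NF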